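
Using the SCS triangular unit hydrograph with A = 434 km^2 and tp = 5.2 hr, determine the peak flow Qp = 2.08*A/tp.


SCS formula: Qp = 2.08 * A / tp.
Qp = 2.08 * 434 / 5.2
   = 902.72 / 5.2
   = 173.6 m^3/s per cm.

173.6


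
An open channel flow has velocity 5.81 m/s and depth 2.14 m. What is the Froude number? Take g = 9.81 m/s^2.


The Froude number is defined as Fr = V / sqrt(g*y).
g*y = 9.81 * 2.14 = 20.9934.
sqrt(g*y) = sqrt(20.9934) = 4.5819.
Fr = 5.81 / 4.5819 = 1.268.

1.268


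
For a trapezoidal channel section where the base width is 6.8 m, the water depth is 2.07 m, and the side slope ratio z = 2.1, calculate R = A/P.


For a trapezoidal section with side slope z:
A = (b + z*y)*y = (6.8 + 2.1*2.07)*2.07 = 23.074 m^2.
P = b + 2*y*sqrt(1 + z^2) = 6.8 + 2*2.07*sqrt(1 + 2.1^2) = 16.429 m.
R = A/P = 23.074 / 16.429 = 1.4045 m.

1.4045


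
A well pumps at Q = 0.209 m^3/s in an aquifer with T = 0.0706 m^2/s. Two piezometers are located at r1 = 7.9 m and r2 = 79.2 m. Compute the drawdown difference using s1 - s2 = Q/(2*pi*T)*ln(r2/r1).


Thiem equation: s1 - s2 = Q/(2*pi*T) * ln(r2/r1).
ln(r2/r1) = ln(79.2/7.9) = 2.3051.
Q/(2*pi*T) = 0.209 / (2*pi*0.0706) = 0.209 / 0.4436 = 0.4712.
s1 - s2 = 0.4712 * 2.3051 = 1.0861 m.

1.0861


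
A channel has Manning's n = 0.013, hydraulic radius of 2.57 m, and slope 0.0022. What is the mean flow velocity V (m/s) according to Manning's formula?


Manning's equation gives V = (1/n) * R^(2/3) * S^(1/2).
First, compute R^(2/3) = 2.57^(2/3) = 1.8762.
Next, S^(1/2) = 0.0022^(1/2) = 0.046904.
Then 1/n = 1/0.013 = 76.92.
V = 76.92 * 1.8762 * 0.046904 = 6.7695 m/s.

6.7695


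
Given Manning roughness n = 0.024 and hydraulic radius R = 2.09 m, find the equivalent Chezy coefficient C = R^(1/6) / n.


The Chezy coefficient relates to Manning's n through C = R^(1/6) / n.
R^(1/6) = 2.09^(1/6) = 1.130727.
C = 1.130727 / 0.024 = 47.11 m^(1/2)/s.

47.11


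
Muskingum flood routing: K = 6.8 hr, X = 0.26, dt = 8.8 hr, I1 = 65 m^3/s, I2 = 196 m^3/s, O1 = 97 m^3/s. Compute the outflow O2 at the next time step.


Muskingum coefficients:
denom = 2*K*(1-X) + dt = 2*6.8*(1-0.26) + 8.8 = 18.864.
C0 = (dt - 2*K*X)/denom = (8.8 - 2*6.8*0.26)/18.864 = 0.2791.
C1 = (dt + 2*K*X)/denom = (8.8 + 2*6.8*0.26)/18.864 = 0.6539.
C2 = (2*K*(1-X) - dt)/denom = 0.067.
O2 = C0*I2 + C1*I1 + C2*O1
   = 0.2791*196 + 0.6539*65 + 0.067*97
   = 103.7 m^3/s.

103.7


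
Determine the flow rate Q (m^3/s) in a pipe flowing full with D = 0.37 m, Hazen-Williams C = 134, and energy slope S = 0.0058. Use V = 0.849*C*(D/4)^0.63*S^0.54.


For a full circular pipe, R = D/4 = 0.37/4 = 0.0925 m.
V = 0.849 * 134 * 0.0925^0.63 * 0.0058^0.54
  = 0.849 * 134 * 0.223187 * 0.06198
  = 1.5737 m/s.
Pipe area A = pi*D^2/4 = pi*0.37^2/4 = 0.1075 m^2.
Q = A * V = 0.1075 * 1.5737 = 0.1692 m^3/s.

0.1692


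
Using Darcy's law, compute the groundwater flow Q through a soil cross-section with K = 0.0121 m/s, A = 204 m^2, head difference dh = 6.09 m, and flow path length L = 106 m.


Darcy's law: Q = K * A * i, where i = dh/L.
Hydraulic gradient i = 6.09 / 106 = 0.057453.
Q = 0.0121 * 204 * 0.057453
  = 0.1418 m^3/s.

0.1418


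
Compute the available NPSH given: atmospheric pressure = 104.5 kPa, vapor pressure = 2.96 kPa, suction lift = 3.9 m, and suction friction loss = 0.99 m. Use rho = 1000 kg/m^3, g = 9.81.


NPSHa = p_atm/(rho*g) - z_s - hf_s - p_vap/(rho*g).
p_atm/(rho*g) = 104.5*1000 / (1000*9.81) = 10.652 m.
p_vap/(rho*g) = 2.96*1000 / (1000*9.81) = 0.302 m.
NPSHa = 10.652 - 3.9 - 0.99 - 0.302
      = 5.46 m.

5.46


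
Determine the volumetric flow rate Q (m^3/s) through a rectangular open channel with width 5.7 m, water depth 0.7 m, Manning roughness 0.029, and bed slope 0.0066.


For a rectangular channel, the cross-sectional area A = b * y = 5.7 * 0.7 = 3.99 m^2.
The wetted perimeter P = b + 2y = 5.7 + 2*0.7 = 7.1 m.
Hydraulic radius R = A/P = 3.99/7.1 = 0.562 m.
Velocity V = (1/n)*R^(2/3)*S^(1/2) = (1/0.029)*0.562^(2/3)*0.0066^(1/2) = 1.9077 m/s.
Discharge Q = A * V = 3.99 * 1.9077 = 7.612 m^3/s.

7.612


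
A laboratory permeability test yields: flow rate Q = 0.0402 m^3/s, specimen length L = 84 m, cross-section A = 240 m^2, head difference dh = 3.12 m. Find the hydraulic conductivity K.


From K = Q*L / (A*dh):
Numerator: Q*L = 0.0402 * 84 = 3.3768.
Denominator: A*dh = 240 * 3.12 = 748.8.
K = 3.3768 / 748.8 = 0.00451 m/s.

0.00451


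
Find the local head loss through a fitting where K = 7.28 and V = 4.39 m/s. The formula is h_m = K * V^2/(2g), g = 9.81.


Minor loss formula: h_m = K * V^2/(2g).
V^2 = 4.39^2 = 19.2721.
V^2/(2g) = 19.2721 / 19.62 = 0.9823 m.
h_m = 7.28 * 0.9823 = 7.1509 m.

7.1509


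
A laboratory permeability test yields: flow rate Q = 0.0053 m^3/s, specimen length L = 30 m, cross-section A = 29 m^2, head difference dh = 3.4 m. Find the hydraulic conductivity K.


From K = Q*L / (A*dh):
Numerator: Q*L = 0.0053 * 30 = 0.159.
Denominator: A*dh = 29 * 3.4 = 98.6.
K = 0.159 / 98.6 = 0.001613 m/s.

0.001613


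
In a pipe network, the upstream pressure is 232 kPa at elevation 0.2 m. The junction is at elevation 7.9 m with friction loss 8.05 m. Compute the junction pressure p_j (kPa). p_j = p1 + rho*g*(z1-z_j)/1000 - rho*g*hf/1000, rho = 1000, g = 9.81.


Junction pressure: p_j = p1 + rho*g*(z1 - z_j)/1000 - rho*g*hf/1000.
Elevation term = 1000*9.81*(0.2 - 7.9)/1000 = -75.537 kPa.
Friction term = 1000*9.81*8.05/1000 = 78.971 kPa.
p_j = 232 + -75.537 - 78.971 = 77.49 kPa.

77.49


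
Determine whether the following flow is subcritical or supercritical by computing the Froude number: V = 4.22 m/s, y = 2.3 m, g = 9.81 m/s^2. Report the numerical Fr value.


The Froude number is defined as Fr = V / sqrt(g*y).
g*y = 9.81 * 2.3 = 22.563.
sqrt(g*y) = sqrt(22.563) = 4.7501.
Fr = 4.22 / 4.7501 = 0.8884.
Since Fr < 1, the flow is subcritical.

0.8884


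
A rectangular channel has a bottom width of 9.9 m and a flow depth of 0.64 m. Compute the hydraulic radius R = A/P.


For a rectangular section:
Flow area A = b * y = 9.9 * 0.64 = 6.34 m^2.
Wetted perimeter P = b + 2y = 9.9 + 2*0.64 = 11.18 m.
Hydraulic radius R = A/P = 6.34 / 11.18 = 0.5667 m.

0.5667


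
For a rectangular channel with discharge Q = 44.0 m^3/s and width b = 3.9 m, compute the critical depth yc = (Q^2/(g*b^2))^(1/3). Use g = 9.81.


Using yc = (Q^2 / (g * b^2))^(1/3):
Q^2 = 44.0^2 = 1936.0.
g * b^2 = 9.81 * 3.9^2 = 9.81 * 15.21 = 149.21.
Q^2 / (g*b^2) = 1936.0 / 149.21 = 12.975.
yc = 12.975^(1/3) = 2.3498 m.

2.3498


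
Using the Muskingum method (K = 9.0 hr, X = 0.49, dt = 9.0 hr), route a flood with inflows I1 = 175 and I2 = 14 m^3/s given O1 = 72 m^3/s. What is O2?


Muskingum coefficients:
denom = 2*K*(1-X) + dt = 2*9.0*(1-0.49) + 9.0 = 18.18.
C0 = (dt - 2*K*X)/denom = (9.0 - 2*9.0*0.49)/18.18 = 0.0099.
C1 = (dt + 2*K*X)/denom = (9.0 + 2*9.0*0.49)/18.18 = 0.9802.
C2 = (2*K*(1-X) - dt)/denom = 0.0099.
O2 = C0*I2 + C1*I1 + C2*O1
   = 0.0099*14 + 0.9802*175 + 0.0099*72
   = 172.39 m^3/s.

172.39


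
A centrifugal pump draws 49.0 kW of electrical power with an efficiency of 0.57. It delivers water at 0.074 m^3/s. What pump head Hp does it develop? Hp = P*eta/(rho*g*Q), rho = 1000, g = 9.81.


Pump head formula: Hp = P * eta / (rho * g * Q).
Numerator: P * eta = 49.0 * 1000 * 0.57 = 27930.0 W.
Denominator: rho * g * Q = 1000 * 9.81 * 0.074 = 725.94.
Hp = 27930.0 / 725.94 = 38.47 m.

38.47


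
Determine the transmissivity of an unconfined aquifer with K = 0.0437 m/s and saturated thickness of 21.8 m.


Transmissivity is defined as T = K * h.
T = 0.0437 * 21.8
  = 0.9527 m^2/s.

0.9527


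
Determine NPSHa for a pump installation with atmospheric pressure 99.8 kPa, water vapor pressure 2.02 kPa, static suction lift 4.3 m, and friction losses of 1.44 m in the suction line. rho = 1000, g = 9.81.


NPSHa = p_atm/(rho*g) - z_s - hf_s - p_vap/(rho*g).
p_atm/(rho*g) = 99.8*1000 / (1000*9.81) = 10.173 m.
p_vap/(rho*g) = 2.02*1000 / (1000*9.81) = 0.206 m.
NPSHa = 10.173 - 4.3 - 1.44 - 0.206
      = 4.23 m.

4.23


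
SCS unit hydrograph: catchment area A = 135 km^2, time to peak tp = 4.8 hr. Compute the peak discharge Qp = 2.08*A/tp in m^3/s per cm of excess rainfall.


SCS formula: Qp = 2.08 * A / tp.
Qp = 2.08 * 135 / 4.8
   = 280.8 / 4.8
   = 58.5 m^3/s per cm.

58.5


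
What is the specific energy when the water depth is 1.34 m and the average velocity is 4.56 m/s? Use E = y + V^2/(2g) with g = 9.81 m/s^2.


Specific energy E = y + V^2/(2g).
Velocity head = V^2/(2g) = 4.56^2 / (2*9.81) = 20.7936 / 19.62 = 1.0598 m.
E = 1.34 + 1.0598 = 2.3998 m.

2.3998


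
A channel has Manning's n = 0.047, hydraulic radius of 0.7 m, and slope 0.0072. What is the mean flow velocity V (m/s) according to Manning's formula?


Manning's equation gives V = (1/n) * R^(2/3) * S^(1/2).
First, compute R^(2/3) = 0.7^(2/3) = 0.7884.
Next, S^(1/2) = 0.0072^(1/2) = 0.084853.
Then 1/n = 1/0.047 = 21.28.
V = 21.28 * 0.7884 * 0.084853 = 1.4233 m/s.

1.4233


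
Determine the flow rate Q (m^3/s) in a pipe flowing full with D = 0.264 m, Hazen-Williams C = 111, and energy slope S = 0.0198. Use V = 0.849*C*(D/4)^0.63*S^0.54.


For a full circular pipe, R = D/4 = 0.264/4 = 0.066 m.
V = 0.849 * 111 * 0.066^0.63 * 0.0198^0.54
  = 0.849 * 111 * 0.180432 * 0.120282
  = 2.0452 m/s.
Pipe area A = pi*D^2/4 = pi*0.264^2/4 = 0.0547 m^2.
Q = A * V = 0.0547 * 2.0452 = 0.112 m^3/s.

0.112


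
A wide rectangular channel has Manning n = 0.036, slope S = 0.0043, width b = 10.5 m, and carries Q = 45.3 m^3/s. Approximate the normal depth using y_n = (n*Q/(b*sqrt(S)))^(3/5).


We use the wide-channel approximation y_n = (n*Q/(b*sqrt(S)))^(3/5).
sqrt(S) = sqrt(0.0043) = 0.065574.
Numerator: n*Q = 0.036 * 45.3 = 1.6308.
Denominator: b*sqrt(S) = 10.5 * 0.065574 = 0.688527.
arg = 2.3685.
y_n = 2.3685^(3/5) = 1.6776 m.

1.6776


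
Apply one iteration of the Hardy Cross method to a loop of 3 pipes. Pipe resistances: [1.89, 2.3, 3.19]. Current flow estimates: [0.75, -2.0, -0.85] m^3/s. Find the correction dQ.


Numerator terms (r*Q*|Q|): 1.89*0.75*|0.75| = 1.0631; 2.3*-2.0*|-2.0| = -9.2; 3.19*-0.85*|-0.85| = -2.3048.
Sum of numerator = -10.4416.
Denominator terms (r*|Q|): 1.89*|0.75| = 1.4175; 2.3*|-2.0| = 4.6; 3.19*|-0.85| = 2.7115.
2 * sum of denominator = 2 * 8.729 = 17.458.
dQ = --10.4416 / 17.458 = 0.5981 m^3/s.

0.5981


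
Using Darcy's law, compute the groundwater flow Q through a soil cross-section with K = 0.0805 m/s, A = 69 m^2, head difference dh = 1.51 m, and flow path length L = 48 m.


Darcy's law: Q = K * A * i, where i = dh/L.
Hydraulic gradient i = 1.51 / 48 = 0.031458.
Q = 0.0805 * 69 * 0.031458
  = 0.1747 m^3/s.

0.1747


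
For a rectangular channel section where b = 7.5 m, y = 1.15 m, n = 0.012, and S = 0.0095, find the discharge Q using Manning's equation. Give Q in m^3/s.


For a rectangular channel, the cross-sectional area A = b * y = 7.5 * 1.15 = 8.62 m^2.
The wetted perimeter P = b + 2y = 7.5 + 2*1.15 = 9.8 m.
Hydraulic radius R = A/P = 8.62/9.8 = 0.8801 m.
Velocity V = (1/n)*R^(2/3)*S^(1/2) = (1/0.012)*0.8801^(2/3)*0.0095^(1/2) = 7.4594 m/s.
Discharge Q = A * V = 8.62 * 7.4594 = 64.337 m^3/s.

64.337


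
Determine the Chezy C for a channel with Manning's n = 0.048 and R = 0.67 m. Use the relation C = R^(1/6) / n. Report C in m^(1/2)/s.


The Chezy coefficient relates to Manning's n through C = R^(1/6) / n.
R^(1/6) = 0.67^(1/6) = 0.935433.
C = 0.935433 / 0.048 = 19.49 m^(1/2)/s.

19.49


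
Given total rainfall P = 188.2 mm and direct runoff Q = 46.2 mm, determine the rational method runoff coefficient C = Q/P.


The runoff coefficient C = runoff depth / rainfall depth.
C = 46.2 / 188.2
  = 0.2455.

0.2455


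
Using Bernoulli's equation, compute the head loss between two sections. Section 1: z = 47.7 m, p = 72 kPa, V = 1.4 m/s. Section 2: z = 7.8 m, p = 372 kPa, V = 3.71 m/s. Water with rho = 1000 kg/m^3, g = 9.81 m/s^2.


Total head at each section: H = z + p/(rho*g) + V^2/(2g).
H1 = 47.7 + 72*1000/(1000*9.81) + 1.4^2/(2*9.81)
   = 47.7 + 7.339 + 0.0999
   = 55.139 m.
H2 = 7.8 + 372*1000/(1000*9.81) + 3.71^2/(2*9.81)
   = 7.8 + 37.92 + 0.7015
   = 46.422 m.
h_L = H1 - H2 = 55.139 - 46.422 = 8.717 m.

8.717


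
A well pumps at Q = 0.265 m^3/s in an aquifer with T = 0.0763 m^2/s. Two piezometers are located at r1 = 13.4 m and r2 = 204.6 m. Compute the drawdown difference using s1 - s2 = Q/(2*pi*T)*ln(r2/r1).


Thiem equation: s1 - s2 = Q/(2*pi*T) * ln(r2/r1).
ln(r2/r1) = ln(204.6/13.4) = 2.7258.
Q/(2*pi*T) = 0.265 / (2*pi*0.0763) = 0.265 / 0.4794 = 0.5528.
s1 - s2 = 0.5528 * 2.7258 = 1.5067 m.

1.5067


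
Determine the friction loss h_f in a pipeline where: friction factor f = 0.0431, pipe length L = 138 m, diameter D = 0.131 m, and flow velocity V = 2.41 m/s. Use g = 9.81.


Darcy-Weisbach equation: h_f = f * (L/D) * V^2/(2g).
f * L/D = 0.0431 * 138/0.131 = 45.4031.
V^2/(2g) = 2.41^2 / (2*9.81) = 5.8081 / 19.62 = 0.296 m.
h_f = 45.4031 * 0.296 = 13.441 m.

13.441


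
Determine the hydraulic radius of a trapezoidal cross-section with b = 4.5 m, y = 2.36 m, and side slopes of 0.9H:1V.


For a trapezoidal section with side slope z:
A = (b + z*y)*y = (4.5 + 0.9*2.36)*2.36 = 15.633 m^2.
P = b + 2*y*sqrt(1 + z^2) = 4.5 + 2*2.36*sqrt(1 + 0.9^2) = 10.85 m.
R = A/P = 15.633 / 10.85 = 1.4408 m.

1.4408


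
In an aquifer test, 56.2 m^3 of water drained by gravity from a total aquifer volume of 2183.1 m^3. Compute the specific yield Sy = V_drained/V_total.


Specific yield Sy = Volume drained / Total volume.
Sy = 56.2 / 2183.1
   = 0.0257.

0.0257


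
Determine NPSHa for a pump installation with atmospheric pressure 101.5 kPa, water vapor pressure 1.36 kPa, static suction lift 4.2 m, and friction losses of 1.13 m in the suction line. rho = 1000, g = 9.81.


NPSHa = p_atm/(rho*g) - z_s - hf_s - p_vap/(rho*g).
p_atm/(rho*g) = 101.5*1000 / (1000*9.81) = 10.347 m.
p_vap/(rho*g) = 1.36*1000 / (1000*9.81) = 0.139 m.
NPSHa = 10.347 - 4.2 - 1.13 - 0.139
      = 4.88 m.

4.88


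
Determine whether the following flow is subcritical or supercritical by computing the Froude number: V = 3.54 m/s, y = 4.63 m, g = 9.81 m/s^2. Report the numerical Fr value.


The Froude number is defined as Fr = V / sqrt(g*y).
g*y = 9.81 * 4.63 = 45.4203.
sqrt(g*y) = sqrt(45.4203) = 6.7395.
Fr = 3.54 / 6.7395 = 0.5253.
Since Fr < 1, the flow is subcritical.

0.5253


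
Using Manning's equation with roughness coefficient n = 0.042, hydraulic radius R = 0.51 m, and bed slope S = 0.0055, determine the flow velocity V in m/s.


Manning's equation gives V = (1/n) * R^(2/3) * S^(1/2).
First, compute R^(2/3) = 0.51^(2/3) = 0.6383.
Next, S^(1/2) = 0.0055^(1/2) = 0.074162.
Then 1/n = 1/0.042 = 23.81.
V = 23.81 * 0.6383 * 0.074162 = 1.1271 m/s.

1.1271


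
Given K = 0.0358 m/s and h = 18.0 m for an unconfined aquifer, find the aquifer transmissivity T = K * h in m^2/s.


Transmissivity is defined as T = K * h.
T = 0.0358 * 18.0
  = 0.6444 m^2/s.

0.6444


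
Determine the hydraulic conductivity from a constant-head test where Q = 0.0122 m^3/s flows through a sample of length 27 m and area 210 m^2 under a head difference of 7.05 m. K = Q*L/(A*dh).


From K = Q*L / (A*dh):
Numerator: Q*L = 0.0122 * 27 = 0.3294.
Denominator: A*dh = 210 * 7.05 = 1480.5.
K = 0.3294 / 1480.5 = 0.000222 m/s.

0.000222


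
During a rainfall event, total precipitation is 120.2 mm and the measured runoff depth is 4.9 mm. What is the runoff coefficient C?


The runoff coefficient C = runoff depth / rainfall depth.
C = 4.9 / 120.2
  = 0.0408.

0.0408


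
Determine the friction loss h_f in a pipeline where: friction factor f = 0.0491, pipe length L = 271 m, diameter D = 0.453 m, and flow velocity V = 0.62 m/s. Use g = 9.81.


Darcy-Weisbach equation: h_f = f * (L/D) * V^2/(2g).
f * L/D = 0.0491 * 271/0.453 = 29.3733.
V^2/(2g) = 0.62^2 / (2*9.81) = 0.3844 / 19.62 = 0.0196 m.
h_f = 29.3733 * 0.0196 = 0.575 m.

0.575


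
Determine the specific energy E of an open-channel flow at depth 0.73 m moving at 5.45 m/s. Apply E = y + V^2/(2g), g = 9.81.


Specific energy E = y + V^2/(2g).
Velocity head = V^2/(2g) = 5.45^2 / (2*9.81) = 29.7025 / 19.62 = 1.5139 m.
E = 0.73 + 1.5139 = 2.2439 m.

2.2439


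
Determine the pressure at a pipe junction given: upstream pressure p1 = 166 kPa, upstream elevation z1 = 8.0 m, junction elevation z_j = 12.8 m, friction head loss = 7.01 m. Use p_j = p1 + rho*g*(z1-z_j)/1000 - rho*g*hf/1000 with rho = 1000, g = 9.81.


Junction pressure: p_j = p1 + rho*g*(z1 - z_j)/1000 - rho*g*hf/1000.
Elevation term = 1000*9.81*(8.0 - 12.8)/1000 = -47.088 kPa.
Friction term = 1000*9.81*7.01/1000 = 68.768 kPa.
p_j = 166 + -47.088 - 68.768 = 50.14 kPa.

50.14


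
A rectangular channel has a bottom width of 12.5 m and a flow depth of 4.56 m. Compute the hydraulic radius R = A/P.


For a rectangular section:
Flow area A = b * y = 12.5 * 4.56 = 57.0 m^2.
Wetted perimeter P = b + 2y = 12.5 + 2*4.56 = 21.62 m.
Hydraulic radius R = A/P = 57.0 / 21.62 = 2.6364 m.

2.6364


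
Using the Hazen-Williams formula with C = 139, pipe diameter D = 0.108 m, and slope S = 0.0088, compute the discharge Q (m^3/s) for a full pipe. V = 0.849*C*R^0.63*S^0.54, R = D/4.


For a full circular pipe, R = D/4 = 0.108/4 = 0.027 m.
V = 0.849 * 139 * 0.027^0.63 * 0.0088^0.54
  = 0.849 * 139 * 0.102745 * 0.077628
  = 0.9412 m/s.
Pipe area A = pi*D^2/4 = pi*0.108^2/4 = 0.0092 m^2.
Q = A * V = 0.0092 * 0.9412 = 0.0086 m^3/s.

0.0086


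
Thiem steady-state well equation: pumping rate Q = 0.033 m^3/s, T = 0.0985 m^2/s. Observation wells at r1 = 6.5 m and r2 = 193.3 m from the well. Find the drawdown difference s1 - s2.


Thiem equation: s1 - s2 = Q/(2*pi*T) * ln(r2/r1).
ln(r2/r1) = ln(193.3/6.5) = 3.3924.
Q/(2*pi*T) = 0.033 / (2*pi*0.0985) = 0.033 / 0.6189 = 0.0533.
s1 - s2 = 0.0533 * 3.3924 = 0.1809 m.

0.1809


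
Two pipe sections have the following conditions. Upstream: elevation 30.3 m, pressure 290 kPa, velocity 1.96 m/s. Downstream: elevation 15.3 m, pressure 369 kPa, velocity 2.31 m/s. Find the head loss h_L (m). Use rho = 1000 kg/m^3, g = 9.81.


Total head at each section: H = z + p/(rho*g) + V^2/(2g).
H1 = 30.3 + 290*1000/(1000*9.81) + 1.96^2/(2*9.81)
   = 30.3 + 29.562 + 0.1958
   = 60.057 m.
H2 = 15.3 + 369*1000/(1000*9.81) + 2.31^2/(2*9.81)
   = 15.3 + 37.615 + 0.272
   = 53.187 m.
h_L = H1 - H2 = 60.057 - 53.187 = 6.871 m.

6.871


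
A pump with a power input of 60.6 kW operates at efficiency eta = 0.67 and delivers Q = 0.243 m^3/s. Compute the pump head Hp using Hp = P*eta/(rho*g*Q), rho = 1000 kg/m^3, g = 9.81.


Pump head formula: Hp = P * eta / (rho * g * Q).
Numerator: P * eta = 60.6 * 1000 * 0.67 = 40602.0 W.
Denominator: rho * g * Q = 1000 * 9.81 * 0.243 = 2383.83.
Hp = 40602.0 / 2383.83 = 17.03 m.

17.03


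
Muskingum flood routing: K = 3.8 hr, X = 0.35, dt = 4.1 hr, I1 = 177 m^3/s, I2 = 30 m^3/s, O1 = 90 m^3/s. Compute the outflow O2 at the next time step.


Muskingum coefficients:
denom = 2*K*(1-X) + dt = 2*3.8*(1-0.35) + 4.1 = 9.04.
C0 = (dt - 2*K*X)/denom = (4.1 - 2*3.8*0.35)/9.04 = 0.1593.
C1 = (dt + 2*K*X)/denom = (4.1 + 2*3.8*0.35)/9.04 = 0.7478.
C2 = (2*K*(1-X) - dt)/denom = 0.0929.
O2 = C0*I2 + C1*I1 + C2*O1
   = 0.1593*30 + 0.7478*177 + 0.0929*90
   = 145.5 m^3/s.

145.5


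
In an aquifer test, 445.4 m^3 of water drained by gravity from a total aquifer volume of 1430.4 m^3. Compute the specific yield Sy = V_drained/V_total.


Specific yield Sy = Volume drained / Total volume.
Sy = 445.4 / 1430.4
   = 0.3114.

0.3114


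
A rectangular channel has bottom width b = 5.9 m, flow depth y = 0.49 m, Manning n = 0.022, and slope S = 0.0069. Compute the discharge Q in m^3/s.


For a rectangular channel, the cross-sectional area A = b * y = 5.9 * 0.49 = 2.89 m^2.
The wetted perimeter P = b + 2y = 5.9 + 2*0.49 = 6.88 m.
Hydraulic radius R = A/P = 2.89/6.88 = 0.4202 m.
Velocity V = (1/n)*R^(2/3)*S^(1/2) = (1/0.022)*0.4202^(2/3)*0.0069^(1/2) = 2.1182 m/s.
Discharge Q = A * V = 2.89 * 2.1182 = 6.124 m^3/s.

6.124


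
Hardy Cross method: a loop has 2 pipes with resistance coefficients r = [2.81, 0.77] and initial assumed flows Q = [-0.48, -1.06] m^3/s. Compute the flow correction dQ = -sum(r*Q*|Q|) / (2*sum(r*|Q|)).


Numerator terms (r*Q*|Q|): 2.81*-0.48*|-0.48| = -0.6474; 0.77*-1.06*|-1.06| = -0.8652.
Sum of numerator = -1.5126.
Denominator terms (r*|Q|): 2.81*|-0.48| = 1.3488; 0.77*|-1.06| = 0.8162.
2 * sum of denominator = 2 * 2.165 = 4.33.
dQ = --1.5126 / 4.33 = 0.3493 m^3/s.

0.3493


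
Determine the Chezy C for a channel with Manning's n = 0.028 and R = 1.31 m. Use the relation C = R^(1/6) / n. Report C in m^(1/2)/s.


The Chezy coefficient relates to Manning's n through C = R^(1/6) / n.
R^(1/6) = 1.31^(1/6) = 1.046033.
C = 1.046033 / 0.028 = 37.36 m^(1/2)/s.

37.36


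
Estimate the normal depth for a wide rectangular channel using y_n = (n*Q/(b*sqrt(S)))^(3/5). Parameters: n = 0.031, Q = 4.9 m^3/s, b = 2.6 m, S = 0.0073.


We use the wide-channel approximation y_n = (n*Q/(b*sqrt(S)))^(3/5).
sqrt(S) = sqrt(0.0073) = 0.08544.
Numerator: n*Q = 0.031 * 4.9 = 0.1519.
Denominator: b*sqrt(S) = 2.6 * 0.08544 = 0.222144.
arg = 0.6838.
y_n = 0.6838^(3/5) = 0.7961 m.

0.7961


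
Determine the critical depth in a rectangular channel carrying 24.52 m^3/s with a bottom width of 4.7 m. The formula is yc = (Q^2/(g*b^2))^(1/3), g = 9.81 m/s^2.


Using yc = (Q^2 / (g * b^2))^(1/3):
Q^2 = 24.52^2 = 601.23.
g * b^2 = 9.81 * 4.7^2 = 9.81 * 22.09 = 216.7.
Q^2 / (g*b^2) = 601.23 / 216.7 = 2.7745.
yc = 2.7745^(1/3) = 1.4052 m.

1.4052


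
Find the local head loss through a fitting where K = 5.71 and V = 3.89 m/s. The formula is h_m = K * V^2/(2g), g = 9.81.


Minor loss formula: h_m = K * V^2/(2g).
V^2 = 3.89^2 = 15.1321.
V^2/(2g) = 15.1321 / 19.62 = 0.7713 m.
h_m = 5.71 * 0.7713 = 4.4039 m.

4.4039


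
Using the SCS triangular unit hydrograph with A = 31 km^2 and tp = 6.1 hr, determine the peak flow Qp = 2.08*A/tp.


SCS formula: Qp = 2.08 * A / tp.
Qp = 2.08 * 31 / 6.1
   = 64.48 / 6.1
   = 10.57 m^3/s per cm.

10.57


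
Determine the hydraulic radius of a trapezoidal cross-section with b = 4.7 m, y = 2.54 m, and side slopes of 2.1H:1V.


For a trapezoidal section with side slope z:
A = (b + z*y)*y = (4.7 + 2.1*2.54)*2.54 = 25.486 m^2.
P = b + 2*y*sqrt(1 + z^2) = 4.7 + 2*2.54*sqrt(1 + 2.1^2) = 16.516 m.
R = A/P = 25.486 / 16.516 = 1.5432 m.

1.5432


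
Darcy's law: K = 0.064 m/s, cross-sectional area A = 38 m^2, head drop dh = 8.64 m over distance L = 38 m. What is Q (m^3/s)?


Darcy's law: Q = K * A * i, where i = dh/L.
Hydraulic gradient i = 8.64 / 38 = 0.227368.
Q = 0.064 * 38 * 0.227368
  = 0.553 m^3/s.

0.553


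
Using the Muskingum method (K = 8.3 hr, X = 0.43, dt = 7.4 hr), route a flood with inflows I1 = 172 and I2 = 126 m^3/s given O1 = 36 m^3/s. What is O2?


Muskingum coefficients:
denom = 2*K*(1-X) + dt = 2*8.3*(1-0.43) + 7.4 = 16.862.
C0 = (dt - 2*K*X)/denom = (7.4 - 2*8.3*0.43)/16.862 = 0.0155.
C1 = (dt + 2*K*X)/denom = (7.4 + 2*8.3*0.43)/16.862 = 0.8622.
C2 = (2*K*(1-X) - dt)/denom = 0.1223.
O2 = C0*I2 + C1*I1 + C2*O1
   = 0.0155*126 + 0.8622*172 + 0.1223*36
   = 154.65 m^3/s.

154.65


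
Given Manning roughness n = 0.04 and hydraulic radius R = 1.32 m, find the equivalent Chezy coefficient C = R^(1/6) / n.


The Chezy coefficient relates to Manning's n through C = R^(1/6) / n.
R^(1/6) = 1.32^(1/6) = 1.047359.
C = 1.047359 / 0.04 = 26.18 m^(1/2)/s.

26.18


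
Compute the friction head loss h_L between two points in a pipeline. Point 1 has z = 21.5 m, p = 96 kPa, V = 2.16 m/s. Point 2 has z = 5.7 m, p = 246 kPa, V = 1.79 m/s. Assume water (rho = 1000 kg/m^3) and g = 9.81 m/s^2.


Total head at each section: H = z + p/(rho*g) + V^2/(2g).
H1 = 21.5 + 96*1000/(1000*9.81) + 2.16^2/(2*9.81)
   = 21.5 + 9.786 + 0.2378
   = 31.524 m.
H2 = 5.7 + 246*1000/(1000*9.81) + 1.79^2/(2*9.81)
   = 5.7 + 25.076 + 0.1633
   = 30.94 m.
h_L = H1 - H2 = 31.524 - 30.94 = 0.584 m.

0.584


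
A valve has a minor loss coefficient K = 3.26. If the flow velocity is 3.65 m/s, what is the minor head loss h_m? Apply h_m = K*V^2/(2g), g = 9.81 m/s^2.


Minor loss formula: h_m = K * V^2/(2g).
V^2 = 3.65^2 = 13.3225.
V^2/(2g) = 13.3225 / 19.62 = 0.679 m.
h_m = 3.26 * 0.679 = 2.2136 m.

2.2136


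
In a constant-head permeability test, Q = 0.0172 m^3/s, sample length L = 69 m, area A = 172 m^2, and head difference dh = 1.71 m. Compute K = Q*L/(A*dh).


From K = Q*L / (A*dh):
Numerator: Q*L = 0.0172 * 69 = 1.1868.
Denominator: A*dh = 172 * 1.71 = 294.12.
K = 1.1868 / 294.12 = 0.004035 m/s.

0.004035


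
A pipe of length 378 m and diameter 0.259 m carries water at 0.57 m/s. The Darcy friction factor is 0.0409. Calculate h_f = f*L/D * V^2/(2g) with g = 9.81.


Darcy-Weisbach equation: h_f = f * (L/D) * V^2/(2g).
f * L/D = 0.0409 * 378/0.259 = 59.6919.
V^2/(2g) = 0.57^2 / (2*9.81) = 0.3249 / 19.62 = 0.0166 m.
h_f = 59.6919 * 0.0166 = 0.988 m.

0.988


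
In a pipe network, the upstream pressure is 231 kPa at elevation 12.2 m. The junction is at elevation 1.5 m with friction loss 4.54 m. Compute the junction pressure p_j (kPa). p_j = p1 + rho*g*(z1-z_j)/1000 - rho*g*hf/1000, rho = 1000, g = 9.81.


Junction pressure: p_j = p1 + rho*g*(z1 - z_j)/1000 - rho*g*hf/1000.
Elevation term = 1000*9.81*(12.2 - 1.5)/1000 = 104.967 kPa.
Friction term = 1000*9.81*4.54/1000 = 44.537 kPa.
p_j = 231 + 104.967 - 44.537 = 291.43 kPa.

291.43


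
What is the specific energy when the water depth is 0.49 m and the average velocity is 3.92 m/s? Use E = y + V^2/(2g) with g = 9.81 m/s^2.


Specific energy E = y + V^2/(2g).
Velocity head = V^2/(2g) = 3.92^2 / (2*9.81) = 15.3664 / 19.62 = 0.7832 m.
E = 0.49 + 0.7832 = 1.2732 m.

1.2732


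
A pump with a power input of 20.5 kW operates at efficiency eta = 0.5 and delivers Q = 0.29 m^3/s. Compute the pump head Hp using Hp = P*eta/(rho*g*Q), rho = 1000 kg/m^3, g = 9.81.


Pump head formula: Hp = P * eta / (rho * g * Q).
Numerator: P * eta = 20.5 * 1000 * 0.5 = 10250.0 W.
Denominator: rho * g * Q = 1000 * 9.81 * 0.29 = 2844.9.
Hp = 10250.0 / 2844.9 = 3.6 m.

3.6


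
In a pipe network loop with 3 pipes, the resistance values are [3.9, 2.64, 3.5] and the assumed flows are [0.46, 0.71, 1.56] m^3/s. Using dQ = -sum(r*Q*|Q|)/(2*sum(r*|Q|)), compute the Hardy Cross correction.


Numerator terms (r*Q*|Q|): 3.9*0.46*|0.46| = 0.8252; 2.64*0.71*|0.71| = 1.3308; 3.5*1.56*|1.56| = 8.5176.
Sum of numerator = 10.6737.
Denominator terms (r*|Q|): 3.9*|0.46| = 1.794; 2.64*|0.71| = 1.8744; 3.5*|1.56| = 5.46.
2 * sum of denominator = 2 * 9.1284 = 18.2568.
dQ = -10.6737 / 18.2568 = -0.5846 m^3/s.

-0.5846


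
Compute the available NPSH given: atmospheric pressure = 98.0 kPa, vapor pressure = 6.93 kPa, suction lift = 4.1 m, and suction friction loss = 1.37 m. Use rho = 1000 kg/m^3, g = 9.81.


NPSHa = p_atm/(rho*g) - z_s - hf_s - p_vap/(rho*g).
p_atm/(rho*g) = 98.0*1000 / (1000*9.81) = 9.99 m.
p_vap/(rho*g) = 6.93*1000 / (1000*9.81) = 0.706 m.
NPSHa = 9.99 - 4.1 - 1.37 - 0.706
      = 3.81 m.

3.81


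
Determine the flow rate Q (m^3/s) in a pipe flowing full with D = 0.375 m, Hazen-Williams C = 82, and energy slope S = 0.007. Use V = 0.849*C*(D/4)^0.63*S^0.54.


For a full circular pipe, R = D/4 = 0.375/4 = 0.0938 m.
V = 0.849 * 82 * 0.0938^0.63 * 0.007^0.54
  = 0.849 * 82 * 0.225083 * 0.068605
  = 1.075 m/s.
Pipe area A = pi*D^2/4 = pi*0.375^2/4 = 0.1104 m^2.
Q = A * V = 0.1104 * 1.075 = 0.1187 m^3/s.

0.1187


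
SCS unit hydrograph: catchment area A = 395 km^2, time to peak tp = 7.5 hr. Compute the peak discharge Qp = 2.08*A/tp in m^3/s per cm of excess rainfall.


SCS formula: Qp = 2.08 * A / tp.
Qp = 2.08 * 395 / 7.5
   = 821.6 / 7.5
   = 109.55 m^3/s per cm.

109.55


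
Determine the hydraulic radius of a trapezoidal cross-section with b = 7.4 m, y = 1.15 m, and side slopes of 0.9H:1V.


For a trapezoidal section with side slope z:
A = (b + z*y)*y = (7.4 + 0.9*1.15)*1.15 = 9.7 m^2.
P = b + 2*y*sqrt(1 + z^2) = 7.4 + 2*1.15*sqrt(1 + 0.9^2) = 10.494 m.
R = A/P = 9.7 / 10.494 = 0.9243 m.

0.9243


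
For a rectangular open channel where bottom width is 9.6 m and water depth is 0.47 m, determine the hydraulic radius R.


For a rectangular section:
Flow area A = b * y = 9.6 * 0.47 = 4.51 m^2.
Wetted perimeter P = b + 2y = 9.6 + 2*0.47 = 10.54 m.
Hydraulic radius R = A/P = 4.51 / 10.54 = 0.4281 m.

0.4281


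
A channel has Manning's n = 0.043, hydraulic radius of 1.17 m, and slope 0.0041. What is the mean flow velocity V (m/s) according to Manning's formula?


Manning's equation gives V = (1/n) * R^(2/3) * S^(1/2).
First, compute R^(2/3) = 1.17^(2/3) = 1.1103.
Next, S^(1/2) = 0.0041^(1/2) = 0.064031.
Then 1/n = 1/0.043 = 23.26.
V = 23.26 * 1.1103 * 0.064031 = 1.6534 m/s.

1.6534


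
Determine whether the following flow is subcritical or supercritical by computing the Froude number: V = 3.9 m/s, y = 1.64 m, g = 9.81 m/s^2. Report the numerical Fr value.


The Froude number is defined as Fr = V / sqrt(g*y).
g*y = 9.81 * 1.64 = 16.0884.
sqrt(g*y) = sqrt(16.0884) = 4.011.
Fr = 3.9 / 4.011 = 0.9723.
Since Fr < 1, the flow is subcritical.

0.9723


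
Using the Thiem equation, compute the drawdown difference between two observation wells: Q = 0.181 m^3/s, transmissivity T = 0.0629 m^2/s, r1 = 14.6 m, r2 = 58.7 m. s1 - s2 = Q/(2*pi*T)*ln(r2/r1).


Thiem equation: s1 - s2 = Q/(2*pi*T) * ln(r2/r1).
ln(r2/r1) = ln(58.7/14.6) = 1.3914.
Q/(2*pi*T) = 0.181 / (2*pi*0.0629) = 0.181 / 0.3952 = 0.458.
s1 - s2 = 0.458 * 1.3914 = 0.6372 m.

0.6372


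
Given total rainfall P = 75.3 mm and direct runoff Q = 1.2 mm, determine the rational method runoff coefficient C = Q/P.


The runoff coefficient C = runoff depth / rainfall depth.
C = 1.2 / 75.3
  = 0.0159.

0.0159


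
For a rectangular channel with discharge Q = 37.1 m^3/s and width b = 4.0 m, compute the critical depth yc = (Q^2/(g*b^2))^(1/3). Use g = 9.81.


Using yc = (Q^2 / (g * b^2))^(1/3):
Q^2 = 37.1^2 = 1376.41.
g * b^2 = 9.81 * 4.0^2 = 9.81 * 16.0 = 156.96.
Q^2 / (g*b^2) = 1376.41 / 156.96 = 8.7692.
yc = 8.7692^(1/3) = 2.0621 m.

2.0621


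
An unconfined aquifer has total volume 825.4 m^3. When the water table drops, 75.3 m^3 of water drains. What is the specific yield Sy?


Specific yield Sy = Volume drained / Total volume.
Sy = 75.3 / 825.4
   = 0.0912.

0.0912


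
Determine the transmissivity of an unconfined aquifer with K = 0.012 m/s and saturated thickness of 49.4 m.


Transmissivity is defined as T = K * h.
T = 0.012 * 49.4
  = 0.5928 m^2/s.

0.5928


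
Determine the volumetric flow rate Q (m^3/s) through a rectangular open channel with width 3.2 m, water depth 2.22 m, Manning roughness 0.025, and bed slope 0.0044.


For a rectangular channel, the cross-sectional area A = b * y = 3.2 * 2.22 = 7.1 m^2.
The wetted perimeter P = b + 2y = 3.2 + 2*2.22 = 7.64 m.
Hydraulic radius R = A/P = 7.1/7.64 = 0.9298 m.
Velocity V = (1/n)*R^(2/3)*S^(1/2) = (1/0.025)*0.9298^(2/3)*0.0044^(1/2) = 2.5277 m/s.
Discharge Q = A * V = 7.1 * 2.5277 = 17.957 m^3/s.

17.957


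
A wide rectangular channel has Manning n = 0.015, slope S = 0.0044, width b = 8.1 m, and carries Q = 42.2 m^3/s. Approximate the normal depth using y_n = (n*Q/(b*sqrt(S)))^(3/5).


We use the wide-channel approximation y_n = (n*Q/(b*sqrt(S)))^(3/5).
sqrt(S) = sqrt(0.0044) = 0.066332.
Numerator: n*Q = 0.015 * 42.2 = 0.633.
Denominator: b*sqrt(S) = 8.1 * 0.066332 = 0.537289.
arg = 1.1781.
y_n = 1.1781^(3/5) = 1.1034 m.

1.1034


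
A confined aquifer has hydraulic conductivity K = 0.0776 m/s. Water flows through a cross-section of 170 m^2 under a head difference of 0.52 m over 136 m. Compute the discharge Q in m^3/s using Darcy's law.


Darcy's law: Q = K * A * i, where i = dh/L.
Hydraulic gradient i = 0.52 / 136 = 0.003824.
Q = 0.0776 * 170 * 0.003824
  = 0.0504 m^3/s.

0.0504


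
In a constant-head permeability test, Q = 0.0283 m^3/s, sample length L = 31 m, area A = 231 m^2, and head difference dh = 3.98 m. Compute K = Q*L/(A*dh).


From K = Q*L / (A*dh):
Numerator: Q*L = 0.0283 * 31 = 0.8773.
Denominator: A*dh = 231 * 3.98 = 919.38.
K = 0.8773 / 919.38 = 0.000954 m/s.

0.000954


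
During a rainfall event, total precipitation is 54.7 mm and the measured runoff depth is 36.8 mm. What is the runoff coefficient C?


The runoff coefficient C = runoff depth / rainfall depth.
C = 36.8 / 54.7
  = 0.6728.

0.6728


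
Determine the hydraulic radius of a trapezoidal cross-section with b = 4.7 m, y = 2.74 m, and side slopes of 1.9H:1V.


For a trapezoidal section with side slope z:
A = (b + z*y)*y = (4.7 + 1.9*2.74)*2.74 = 27.142 m^2.
P = b + 2*y*sqrt(1 + z^2) = 4.7 + 2*2.74*sqrt(1 + 1.9^2) = 16.466 m.
R = A/P = 27.142 / 16.466 = 1.6484 m.

1.6484


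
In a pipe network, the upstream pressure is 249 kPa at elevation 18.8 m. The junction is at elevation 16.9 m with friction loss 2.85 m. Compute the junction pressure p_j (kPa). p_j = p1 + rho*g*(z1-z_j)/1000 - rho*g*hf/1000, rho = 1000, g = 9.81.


Junction pressure: p_j = p1 + rho*g*(z1 - z_j)/1000 - rho*g*hf/1000.
Elevation term = 1000*9.81*(18.8 - 16.9)/1000 = 18.639 kPa.
Friction term = 1000*9.81*2.85/1000 = 27.959 kPa.
p_j = 249 + 18.639 - 27.959 = 239.68 kPa.

239.68


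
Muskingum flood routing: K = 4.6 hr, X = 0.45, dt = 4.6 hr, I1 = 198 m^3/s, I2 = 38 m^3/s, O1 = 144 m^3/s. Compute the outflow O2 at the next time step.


Muskingum coefficients:
denom = 2*K*(1-X) + dt = 2*4.6*(1-0.45) + 4.6 = 9.66.
C0 = (dt - 2*K*X)/denom = (4.6 - 2*4.6*0.45)/9.66 = 0.0476.
C1 = (dt + 2*K*X)/denom = (4.6 + 2*4.6*0.45)/9.66 = 0.9048.
C2 = (2*K*(1-X) - dt)/denom = 0.0476.
O2 = C0*I2 + C1*I1 + C2*O1
   = 0.0476*38 + 0.9048*198 + 0.0476*144
   = 187.81 m^3/s.

187.81


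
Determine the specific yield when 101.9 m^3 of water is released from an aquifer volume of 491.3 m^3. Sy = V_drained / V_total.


Specific yield Sy = Volume drained / Total volume.
Sy = 101.9 / 491.3
   = 0.2074.

0.2074


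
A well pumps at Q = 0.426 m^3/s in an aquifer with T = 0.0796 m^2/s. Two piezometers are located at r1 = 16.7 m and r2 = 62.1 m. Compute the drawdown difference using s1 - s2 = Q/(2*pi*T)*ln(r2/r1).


Thiem equation: s1 - s2 = Q/(2*pi*T) * ln(r2/r1).
ln(r2/r1) = ln(62.1/16.7) = 1.3133.
Q/(2*pi*T) = 0.426 / (2*pi*0.0796) = 0.426 / 0.5001 = 0.8518.
s1 - s2 = 0.8518 * 1.3133 = 1.1186 m.

1.1186


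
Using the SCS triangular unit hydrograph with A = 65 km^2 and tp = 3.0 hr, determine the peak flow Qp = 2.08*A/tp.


SCS formula: Qp = 2.08 * A / tp.
Qp = 2.08 * 65 / 3.0
   = 135.2 / 3.0
   = 45.07 m^3/s per cm.

45.07


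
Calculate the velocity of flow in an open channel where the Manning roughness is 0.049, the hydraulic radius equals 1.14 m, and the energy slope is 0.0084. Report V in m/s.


Manning's equation gives V = (1/n) * R^(2/3) * S^(1/2).
First, compute R^(2/3) = 1.14^(2/3) = 1.0913.
Next, S^(1/2) = 0.0084^(1/2) = 0.091652.
Then 1/n = 1/0.049 = 20.41.
V = 20.41 * 1.0913 * 0.091652 = 2.0412 m/s.

2.0412


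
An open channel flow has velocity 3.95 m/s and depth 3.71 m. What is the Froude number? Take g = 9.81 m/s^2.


The Froude number is defined as Fr = V / sqrt(g*y).
g*y = 9.81 * 3.71 = 36.3951.
sqrt(g*y) = sqrt(36.3951) = 6.0328.
Fr = 3.95 / 6.0328 = 0.6548.

0.6548


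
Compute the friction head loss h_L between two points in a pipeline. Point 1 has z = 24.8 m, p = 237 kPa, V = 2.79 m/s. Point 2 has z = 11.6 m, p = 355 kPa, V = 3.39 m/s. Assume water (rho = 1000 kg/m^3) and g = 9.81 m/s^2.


Total head at each section: H = z + p/(rho*g) + V^2/(2g).
H1 = 24.8 + 237*1000/(1000*9.81) + 2.79^2/(2*9.81)
   = 24.8 + 24.159 + 0.3967
   = 49.356 m.
H2 = 11.6 + 355*1000/(1000*9.81) + 3.39^2/(2*9.81)
   = 11.6 + 36.188 + 0.5857
   = 48.373 m.
h_L = H1 - H2 = 49.356 - 48.373 = 0.982 m.

0.982


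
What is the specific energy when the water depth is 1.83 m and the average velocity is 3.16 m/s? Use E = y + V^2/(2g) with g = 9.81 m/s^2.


Specific energy E = y + V^2/(2g).
Velocity head = V^2/(2g) = 3.16^2 / (2*9.81) = 9.9856 / 19.62 = 0.509 m.
E = 1.83 + 0.509 = 2.339 m.

2.339


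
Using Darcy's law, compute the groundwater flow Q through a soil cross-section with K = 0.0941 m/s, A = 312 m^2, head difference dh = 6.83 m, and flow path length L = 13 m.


Darcy's law: Q = K * A * i, where i = dh/L.
Hydraulic gradient i = 6.83 / 13 = 0.525385.
Q = 0.0941 * 312 * 0.525385
  = 15.4249 m^3/s.

15.4249


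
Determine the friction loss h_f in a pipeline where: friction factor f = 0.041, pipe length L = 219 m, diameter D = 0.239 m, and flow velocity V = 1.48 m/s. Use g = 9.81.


Darcy-Weisbach equation: h_f = f * (L/D) * V^2/(2g).
f * L/D = 0.041 * 219/0.239 = 37.569.
V^2/(2g) = 1.48^2 / (2*9.81) = 2.1904 / 19.62 = 0.1116 m.
h_f = 37.569 * 0.1116 = 4.194 m.

4.194


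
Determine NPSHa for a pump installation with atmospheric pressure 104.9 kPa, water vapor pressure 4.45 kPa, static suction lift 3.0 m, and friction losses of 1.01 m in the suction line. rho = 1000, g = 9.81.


NPSHa = p_atm/(rho*g) - z_s - hf_s - p_vap/(rho*g).
p_atm/(rho*g) = 104.9*1000 / (1000*9.81) = 10.693 m.
p_vap/(rho*g) = 4.45*1000 / (1000*9.81) = 0.454 m.
NPSHa = 10.693 - 3.0 - 1.01 - 0.454
      = 6.23 m.

6.23


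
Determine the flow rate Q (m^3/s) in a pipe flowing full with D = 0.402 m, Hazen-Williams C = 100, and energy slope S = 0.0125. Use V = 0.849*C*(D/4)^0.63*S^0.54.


For a full circular pipe, R = D/4 = 0.402/4 = 0.1005 m.
V = 0.849 * 100 * 0.1005^0.63 * 0.0125^0.54
  = 0.849 * 100 * 0.235161 * 0.093828
  = 1.8733 m/s.
Pipe area A = pi*D^2/4 = pi*0.402^2/4 = 0.1269 m^2.
Q = A * V = 0.1269 * 1.8733 = 0.2378 m^3/s.

0.2378


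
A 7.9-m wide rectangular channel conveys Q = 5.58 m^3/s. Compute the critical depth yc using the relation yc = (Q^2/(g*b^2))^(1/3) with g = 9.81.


Using yc = (Q^2 / (g * b^2))^(1/3):
Q^2 = 5.58^2 = 31.14.
g * b^2 = 9.81 * 7.9^2 = 9.81 * 62.41 = 612.24.
Q^2 / (g*b^2) = 31.14 / 612.24 = 0.0509.
yc = 0.0509^(1/3) = 0.3705 m.

0.3705


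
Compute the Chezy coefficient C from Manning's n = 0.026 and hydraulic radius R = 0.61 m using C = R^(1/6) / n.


The Chezy coefficient relates to Manning's n through C = R^(1/6) / n.
R^(1/6) = 0.61^(1/6) = 0.920919.
C = 0.920919 / 0.026 = 35.42 m^(1/2)/s.

35.42


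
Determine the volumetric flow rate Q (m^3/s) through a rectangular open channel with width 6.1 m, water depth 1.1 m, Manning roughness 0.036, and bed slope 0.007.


For a rectangular channel, the cross-sectional area A = b * y = 6.1 * 1.1 = 6.71 m^2.
The wetted perimeter P = b + 2y = 6.1 + 2*1.1 = 8.3 m.
Hydraulic radius R = A/P = 6.71/8.3 = 0.8084 m.
Velocity V = (1/n)*R^(2/3)*S^(1/2) = (1/0.036)*0.8084^(2/3)*0.007^(1/2) = 2.0169 m/s.
Discharge Q = A * V = 6.71 * 2.0169 = 13.533 m^3/s.

13.533


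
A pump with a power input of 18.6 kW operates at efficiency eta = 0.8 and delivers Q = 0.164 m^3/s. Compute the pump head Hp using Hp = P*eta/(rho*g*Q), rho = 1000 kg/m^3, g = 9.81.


Pump head formula: Hp = P * eta / (rho * g * Q).
Numerator: P * eta = 18.6 * 1000 * 0.8 = 14880.0 W.
Denominator: rho * g * Q = 1000 * 9.81 * 0.164 = 1608.84.
Hp = 14880.0 / 1608.84 = 9.25 m.

9.25


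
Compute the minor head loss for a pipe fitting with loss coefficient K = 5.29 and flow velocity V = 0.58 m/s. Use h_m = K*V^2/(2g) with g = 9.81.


Minor loss formula: h_m = K * V^2/(2g).
V^2 = 0.58^2 = 0.3364.
V^2/(2g) = 0.3364 / 19.62 = 0.0171 m.
h_m = 5.29 * 0.0171 = 0.0907 m.

0.0907


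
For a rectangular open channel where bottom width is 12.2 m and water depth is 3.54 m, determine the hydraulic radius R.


For a rectangular section:
Flow area A = b * y = 12.2 * 3.54 = 43.19 m^2.
Wetted perimeter P = b + 2y = 12.2 + 2*3.54 = 19.28 m.
Hydraulic radius R = A/P = 43.19 / 19.28 = 2.24 m.

2.24
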